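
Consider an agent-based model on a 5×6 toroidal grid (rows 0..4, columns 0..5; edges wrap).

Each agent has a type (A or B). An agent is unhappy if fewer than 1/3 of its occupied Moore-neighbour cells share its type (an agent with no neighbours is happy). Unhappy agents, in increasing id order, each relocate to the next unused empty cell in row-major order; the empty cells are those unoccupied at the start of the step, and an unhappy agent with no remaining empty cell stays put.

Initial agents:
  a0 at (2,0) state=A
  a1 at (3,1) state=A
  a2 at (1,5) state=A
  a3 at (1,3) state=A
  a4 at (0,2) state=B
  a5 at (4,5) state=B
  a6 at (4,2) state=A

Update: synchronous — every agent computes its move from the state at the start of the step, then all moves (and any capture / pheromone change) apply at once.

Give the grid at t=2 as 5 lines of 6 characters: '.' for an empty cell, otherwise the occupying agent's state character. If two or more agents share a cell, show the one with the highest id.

t=1: a0@(2,0):A a1@(3,1):A a2@(1,5):A a3@(0,0):A a4@(0,1):B a5@(4,5):B a6@(4,2):A
t=2: a0@(2,0):A a1@(3,1):A a2@(1,5):A a3@(0,0):A a4@(0,2):B a5@(0,3):B a6@(4,2):A

A.BB..
.....A
A.....
.A....
..A...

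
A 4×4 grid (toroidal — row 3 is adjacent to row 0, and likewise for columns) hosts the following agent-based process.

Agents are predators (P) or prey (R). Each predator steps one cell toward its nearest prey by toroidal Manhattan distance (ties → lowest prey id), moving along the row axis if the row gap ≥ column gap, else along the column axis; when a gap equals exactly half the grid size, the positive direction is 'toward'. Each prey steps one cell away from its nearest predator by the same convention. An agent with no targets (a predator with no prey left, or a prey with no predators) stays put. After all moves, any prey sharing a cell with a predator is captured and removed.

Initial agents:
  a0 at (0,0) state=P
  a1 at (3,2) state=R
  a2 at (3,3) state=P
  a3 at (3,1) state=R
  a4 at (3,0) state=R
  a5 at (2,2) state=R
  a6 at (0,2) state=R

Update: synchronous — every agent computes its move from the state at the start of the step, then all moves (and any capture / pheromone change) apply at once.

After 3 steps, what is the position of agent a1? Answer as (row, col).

t=1: a0@(3,0):P a1@(3,1):R a2@(3,2):P a3@(2,1):R a4@(2,0):R a5@(1,2):R a6@(0,1):R
t=2: a0@(3,1):P a1@(3,2):R a2@(3,1):P a3@(1,1):R a4@(1,0):R a5@(0,2):R a6@(1,1):R
t=3: a0@(3,2):P a1@(3,3):R a2@(3,2):P a3@(0,1):R a4@(0,0):R a5@(1,2):R a6@(0,1):R

(3, 3)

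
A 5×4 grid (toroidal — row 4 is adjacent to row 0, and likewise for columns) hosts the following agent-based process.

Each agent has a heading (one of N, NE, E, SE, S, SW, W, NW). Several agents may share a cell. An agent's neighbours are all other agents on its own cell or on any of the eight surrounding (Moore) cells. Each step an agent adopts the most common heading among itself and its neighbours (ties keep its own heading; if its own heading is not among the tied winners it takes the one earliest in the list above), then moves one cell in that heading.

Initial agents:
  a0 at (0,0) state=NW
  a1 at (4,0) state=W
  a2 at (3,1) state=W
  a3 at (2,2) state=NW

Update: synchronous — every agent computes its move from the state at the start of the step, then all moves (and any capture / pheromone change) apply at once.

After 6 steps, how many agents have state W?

3

t=1: a0@(4,3):NW a1@(4,3):W a2@(3,0):W a3@(1,1):NW
t=2: a0@(4,2):W a1@(4,2):W a2@(3,3):W a3@(0,0):NW
t=3: a0@(4,1):W a1@(4,1):W a2@(3,2):W a3@(4,3):NW
t=4: a0@(4,0):W a1@(4,0):W a2@(3,1):W a3@(3,2):NW
t=5: a0@(4,3):W a1@(4,3):W a2@(3,0):W a3@(2,1):NW
t=6: a0@(4,2):W a1@(4,2):W a2@(3,3):W a3@(1,0):NW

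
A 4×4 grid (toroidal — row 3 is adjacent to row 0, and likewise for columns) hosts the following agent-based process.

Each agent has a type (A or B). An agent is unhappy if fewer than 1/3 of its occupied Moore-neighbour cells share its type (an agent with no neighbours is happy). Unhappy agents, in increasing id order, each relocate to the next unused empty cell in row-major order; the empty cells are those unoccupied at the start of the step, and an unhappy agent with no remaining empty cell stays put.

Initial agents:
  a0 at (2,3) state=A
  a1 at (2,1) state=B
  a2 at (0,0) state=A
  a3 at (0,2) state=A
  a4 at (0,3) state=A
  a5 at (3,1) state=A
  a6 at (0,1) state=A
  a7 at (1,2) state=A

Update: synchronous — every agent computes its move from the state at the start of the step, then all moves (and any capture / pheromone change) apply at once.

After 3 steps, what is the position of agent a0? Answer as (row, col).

t=1: a0@(2,3):A a1@(1,0):B a2@(0,0):A a3@(0,2):A a4@(0,3):A a5@(3,1):A a6@(0,1):A a7@(1,2):A
t=2: a0@(2,3):A a1@(1,1):B a2@(0,0):A a3@(0,2):A a4@(0,3):A a5@(3,1):A a6@(0,1):A a7@(1,2):A
t=3: a0@(2,3):A a1@(1,0):B a2@(0,0):A a3@(0,2):A a4@(0,3):A a5@(3,1):A a6@(0,1):A a7@(1,2):A

(2, 3)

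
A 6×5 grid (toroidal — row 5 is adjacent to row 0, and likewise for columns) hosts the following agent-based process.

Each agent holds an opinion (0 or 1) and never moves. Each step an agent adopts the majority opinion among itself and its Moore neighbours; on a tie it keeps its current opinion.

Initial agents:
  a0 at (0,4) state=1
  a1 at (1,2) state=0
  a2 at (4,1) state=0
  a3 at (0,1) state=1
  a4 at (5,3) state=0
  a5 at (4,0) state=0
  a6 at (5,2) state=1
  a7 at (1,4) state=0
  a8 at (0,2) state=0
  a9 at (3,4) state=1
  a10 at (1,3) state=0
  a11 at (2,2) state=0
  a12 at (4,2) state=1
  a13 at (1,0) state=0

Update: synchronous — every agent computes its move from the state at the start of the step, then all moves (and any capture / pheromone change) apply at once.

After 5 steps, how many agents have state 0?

t=1: a0@(0,4):0 a1@(1,2):0 a2@(4,1):0 a3@(0,1):0 a4@(5,3):1 a5@(4,0):0 a6@(5,2):1 a7@(1,4):0 a8@(0,2):0 a9@(3,4):1 a10@(1,3):0 a11@(2,2):0 a12@(4,2):1 a13@(1,0):0
t=2: (unchanged — steady state)

10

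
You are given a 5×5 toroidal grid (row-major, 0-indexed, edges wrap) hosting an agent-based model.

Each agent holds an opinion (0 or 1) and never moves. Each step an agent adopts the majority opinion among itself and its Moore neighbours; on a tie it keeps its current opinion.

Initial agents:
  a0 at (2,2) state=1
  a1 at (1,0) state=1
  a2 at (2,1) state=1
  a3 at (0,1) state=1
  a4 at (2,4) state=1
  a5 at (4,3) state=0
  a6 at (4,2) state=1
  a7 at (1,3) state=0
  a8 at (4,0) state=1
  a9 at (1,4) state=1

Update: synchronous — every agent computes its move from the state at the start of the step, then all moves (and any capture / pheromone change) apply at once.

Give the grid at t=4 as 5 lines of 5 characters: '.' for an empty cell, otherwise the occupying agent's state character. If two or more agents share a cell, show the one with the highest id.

t=1: a0@(2,2):1 a1@(1,0):1 a2@(2,1):1 a3@(0,1):1 a4@(2,4):1 a5@(4,3):0 a6@(4,2):1 a7@(1,3):1 a8@(4,0):1 a9@(1,4):1
t=2: (unchanged — steady state)

.1...
1..11
.11.1
.....
1.10.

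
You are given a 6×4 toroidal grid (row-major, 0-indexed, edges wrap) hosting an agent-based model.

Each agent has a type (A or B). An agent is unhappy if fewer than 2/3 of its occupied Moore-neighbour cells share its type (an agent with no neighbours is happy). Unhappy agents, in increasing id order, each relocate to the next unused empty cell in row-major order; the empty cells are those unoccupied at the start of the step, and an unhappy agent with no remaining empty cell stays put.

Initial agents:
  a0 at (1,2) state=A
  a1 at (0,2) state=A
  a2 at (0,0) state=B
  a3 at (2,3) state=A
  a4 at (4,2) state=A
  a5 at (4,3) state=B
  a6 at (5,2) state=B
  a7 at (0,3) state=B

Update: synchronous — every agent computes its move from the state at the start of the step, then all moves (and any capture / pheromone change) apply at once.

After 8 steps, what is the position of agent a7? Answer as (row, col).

(3, 3)

t=1: a0@(1,2):A a1@(0,1):A a2@(0,0):B a3@(2,3):A a4@(1,0):A a5@(1,1):B a6@(1,3):B a7@(2,0):B
t=2: a0@(0,2):A a1@(0,3):A a2@(2,1):B a3@(2,2):A a4@(3,0):A a5@(3,1):B a6@(3,2):B a7@(3,3):B
t=3: a0@(0,2):A a1@(0,3):A a2@(0,0):B a3@(0,1):A a4@(1,0):A a5@(1,1):B a6@(3,2):B a7@(1,2):B
t=4: a0@(1,3):A a1@(2,0):A a2@(2,1):B a3@(2,2):A a4@(2,3):A a5@(3,0):B a6@(3,2):B a7@(3,1):B
t=5: a0@(1,3):A a1@(0,0):A a2@(0,1):B a3@(0,2):A a4@(0,3):A a5@(1,0):B a6@(1,1):B a7@(1,2):B
t=6: a0@(2,0):A a1@(2,1):A a2@(2,2):B a3@(2,3):A a4@(3,0):A a5@(3,1):B a6@(3,2):B a7@(3,3):B
t=7: a0@(0,0):A a1@(0,1):A a2@(0,2):B a3@(0,3):A a4@(1,0):A a5@(1,1):B a6@(1,2):B a7@(1,3):B
t=8: a0@(2,0):A a1@(2,1):A a2@(2,2):B a3@(2,3):A a4@(3,0):A a5@(3,1):B a6@(3,2):B a7@(3,3):B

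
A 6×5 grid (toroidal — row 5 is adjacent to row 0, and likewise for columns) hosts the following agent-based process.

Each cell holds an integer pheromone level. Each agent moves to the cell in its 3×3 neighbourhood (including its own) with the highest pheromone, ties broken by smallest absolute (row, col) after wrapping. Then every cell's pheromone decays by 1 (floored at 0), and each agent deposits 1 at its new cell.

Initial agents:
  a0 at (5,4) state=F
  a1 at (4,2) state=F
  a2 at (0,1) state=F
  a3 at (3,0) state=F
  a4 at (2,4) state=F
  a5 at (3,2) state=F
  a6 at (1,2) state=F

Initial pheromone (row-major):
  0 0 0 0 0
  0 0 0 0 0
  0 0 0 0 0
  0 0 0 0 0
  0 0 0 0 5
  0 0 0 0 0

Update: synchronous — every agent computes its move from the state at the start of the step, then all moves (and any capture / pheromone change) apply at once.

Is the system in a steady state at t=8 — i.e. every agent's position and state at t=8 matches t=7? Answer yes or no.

t=1: a0@(4,4) a1@(3,1) a2@(0,0) a3@(4,4) a4@(1,0) a5@(2,1) a6@(0,1) | pheromone: 1 1 0 0 0 / 1 0 0 0 0 / 0 1 0 0 0 / 0 1 0 0 0 / 0 0 0 0 6 / 0 0 0 0 0
t=2: a0@(4,4) a1@(2,1) a2@(0,0) a3@(4,4) a4@(0,0) a5@(1,0) a6@(0,0) | pheromone: 3 0 0 0 0 / 1 0 0 0 0 / 0 1 0 0 0 / 0 0 0 0 0 / 0 0 0 0 7 / 0 0 0 0 0
t=3: a0@(4,4) a1@(1,0) a2@(0,0) a3@(4,4) a4@(0,0) a5@(0,0) a6@(0,0) | pheromone: 6 0 0 0 0 / 1 0 0 0 0 / 0 0 0 0 0 / 0 0 0 0 0 / 0 0 0 0 8 / 0 0 0 0 0
t=4: a0@(4,4) a1@(0,0) a2@(0,0) a3@(4,4) a4@(0,0) a5@(0,0) a6@(0,0) | pheromone: 10 0 0 0 0 / 0 0 0 0 0 / 0 0 0 0 0 / 0 0 0 0 0 / 0 0 0 0 9 / 0 0 0 0 0
t=5: a0@(4,4) a1@(0,0) a2@(0,0) a3@(4,4) a4@(0,0) a5@(0,0) a6@(0,0) | pheromone: 14 0 0 0 0 / 0 0 0 0 0 / 0 0 0 0 0 / 0 0 0 0 0 / 0 0 0 0 10 / 0 0 0 0 0
t=6: a0@(4,4) a1@(0,0) a2@(0,0) a3@(4,4) a4@(0,0) a5@(0,0) a6@(0,0) | pheromone: 18 0 0 0 0 / 0 0 0 0 0 / 0 0 0 0 0 / 0 0 0 0 0 / 0 0 0 0 11 / 0 0 0 0 0
t=7: a0@(4,4) a1@(0,0) a2@(0,0) a3@(4,4) a4@(0,0) a5@(0,0) a6@(0,0) | pheromone: 22 0 0 0 0 / 0 0 0 0 0 / 0 0 0 0 0 / 0 0 0 0 0 / 0 0 0 0 12 / 0 0 0 0 0
t=8: a0@(4,4) a1@(0,0) a2@(0,0) a3@(4,4) a4@(0,0) a5@(0,0) a6@(0,0) | pheromone: 26 0 0 0 0 / 0 0 0 0 0 / 0 0 0 0 0 / 0 0 0 0 0 / 0 0 0 0 13 / 0 0 0 0 0

yes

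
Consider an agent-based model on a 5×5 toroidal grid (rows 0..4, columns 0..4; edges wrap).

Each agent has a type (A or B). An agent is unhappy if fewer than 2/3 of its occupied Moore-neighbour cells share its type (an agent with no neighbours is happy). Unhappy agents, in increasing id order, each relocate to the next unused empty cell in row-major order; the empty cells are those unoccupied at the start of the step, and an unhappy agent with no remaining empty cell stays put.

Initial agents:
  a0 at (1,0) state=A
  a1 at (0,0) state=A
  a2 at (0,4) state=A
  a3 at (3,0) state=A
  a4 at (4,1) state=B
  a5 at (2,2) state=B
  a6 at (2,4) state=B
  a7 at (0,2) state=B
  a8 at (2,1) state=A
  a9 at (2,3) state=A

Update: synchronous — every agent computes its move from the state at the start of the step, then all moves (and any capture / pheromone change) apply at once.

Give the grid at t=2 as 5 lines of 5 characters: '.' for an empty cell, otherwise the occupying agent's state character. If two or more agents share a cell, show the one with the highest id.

t=1: a0@(1,0):A a1@(0,0):A a2@(0,4):A a3@(0,1):A a4@(0,3):B a5@(1,1):B a6@(1,2):B a7@(0,2):B a8@(2,1):A a9@(1,3):A
t=2: a0@(1,0):A a1@(0,0):A a2@(0,4):A a3@(1,4):A a4@(2,0):B a5@(2,2):B a6@(2,3):B a7@(2,4):B a8@(3,0):A a9@(3,1):A

A...A
A...A
B.BBB
AA...
.....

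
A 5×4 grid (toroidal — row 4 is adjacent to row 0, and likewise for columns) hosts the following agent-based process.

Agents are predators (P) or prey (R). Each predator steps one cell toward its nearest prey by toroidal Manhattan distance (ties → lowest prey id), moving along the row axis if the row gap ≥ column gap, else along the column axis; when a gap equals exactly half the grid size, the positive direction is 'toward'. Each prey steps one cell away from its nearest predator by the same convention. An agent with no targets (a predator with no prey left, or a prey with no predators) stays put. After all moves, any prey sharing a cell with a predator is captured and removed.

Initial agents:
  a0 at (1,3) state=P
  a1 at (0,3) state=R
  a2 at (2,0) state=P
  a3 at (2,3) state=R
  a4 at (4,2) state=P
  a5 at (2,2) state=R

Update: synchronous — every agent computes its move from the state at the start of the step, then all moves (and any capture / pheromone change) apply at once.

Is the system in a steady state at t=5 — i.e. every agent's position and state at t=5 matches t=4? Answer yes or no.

yes

t=1: a0@(0,3):P a1@(4,3):R a2@(2,3):P a3@(3,3):R a4@(0,2):P a5@(3,2):R
t=2: a0@(4,3):P a2@(3,3):P a4@(4,2):P
t=3: (unchanged — steady state)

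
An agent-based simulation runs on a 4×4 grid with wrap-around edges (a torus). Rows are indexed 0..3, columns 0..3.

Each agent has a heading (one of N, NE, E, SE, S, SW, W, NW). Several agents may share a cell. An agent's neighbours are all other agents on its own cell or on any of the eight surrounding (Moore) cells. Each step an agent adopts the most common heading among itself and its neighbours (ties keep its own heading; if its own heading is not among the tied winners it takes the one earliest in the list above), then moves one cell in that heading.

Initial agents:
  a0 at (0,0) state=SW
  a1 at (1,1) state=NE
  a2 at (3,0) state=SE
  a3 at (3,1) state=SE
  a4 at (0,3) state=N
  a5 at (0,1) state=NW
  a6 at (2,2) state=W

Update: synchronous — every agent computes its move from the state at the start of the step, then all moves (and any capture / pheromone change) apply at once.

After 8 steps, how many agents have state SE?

t=1: a0@(1,1):SE a1@(0,2):NE a2@(0,1):SE a3@(0,2):SE a4@(3,3):N a5@(1,2):SE a6@(2,1):W
t=2: a0@(2,2):SE a1@(1,3):SE a2@(1,2):SE a3@(1,3):SE a4@(2,3):N a5@(2,3):SE a6@(3,2):SE
t=3: a0@(3,3):SE a1@(2,0):SE a2@(2,3):SE a3@(2,0):SE a4@(3,0):SE a5@(3,0):SE a6@(0,3):SE
t=4: a0@(0,0):SE a1@(3,1):SE a2@(3,0):SE a3@(3,1):SE a4@(0,1):SE a5@(0,1):SE a6@(1,0):SE
t=5: a0@(1,1):SE a1@(0,2):SE a2@(0,1):SE a3@(0,2):SE a4@(1,2):SE a5@(1,2):SE a6@(2,1):SE
t=6: a0@(2,2):SE a1@(1,3):SE a2@(1,2):SE a3@(1,3):SE a4@(2,3):SE a5@(2,3):SE a6@(3,2):SE
t=7: a0@(3,3):SE a1@(2,0):SE a2@(2,3):SE a3@(2,0):SE a4@(3,0):SE a5@(3,0):SE a6@(0,3):SE
t=8: a0@(0,0):SE a1@(3,1):SE a2@(3,0):SE a3@(3,1):SE a4@(0,1):SE a5@(0,1):SE a6@(1,0):SE

7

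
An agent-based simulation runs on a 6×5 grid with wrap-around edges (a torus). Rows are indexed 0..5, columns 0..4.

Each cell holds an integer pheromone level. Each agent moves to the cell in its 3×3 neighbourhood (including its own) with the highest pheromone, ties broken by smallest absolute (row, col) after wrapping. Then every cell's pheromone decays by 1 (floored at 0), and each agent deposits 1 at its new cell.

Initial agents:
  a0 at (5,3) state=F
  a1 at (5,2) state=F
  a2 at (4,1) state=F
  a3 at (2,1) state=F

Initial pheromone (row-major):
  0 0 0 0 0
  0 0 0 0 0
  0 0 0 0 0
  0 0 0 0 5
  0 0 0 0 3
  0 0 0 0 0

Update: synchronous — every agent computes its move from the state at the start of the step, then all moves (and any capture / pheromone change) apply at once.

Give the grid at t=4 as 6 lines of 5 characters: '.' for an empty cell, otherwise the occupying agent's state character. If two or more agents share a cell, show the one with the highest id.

t=1: a0@(4,4) a1@(0,1) a2@(3,0) a3@(1,0) | pheromone: 0 1 0 0 0 / 1 0 0 0 0 / 0 0 0 0 0 / 1 0 0 0 4 / 0 0 0 0 3 / 0 0 0 0 0
t=2: a0@(3,4) a1@(0,1) a2@(3,4) a3@(0,1) | pheromone: 0 2 0 0 0 / 0 0 0 0 0 / 0 0 0 0 0 / 0 0 0 0 5 / 0 0 0 0 2 / 0 0 0 0 0
t=3: a0@(3,4) a1@(0,1) a2@(3,4) a3@(0,1) | pheromone: 0 3 0 0 0 / 0 0 0 0 0 / 0 0 0 0 0 / 0 0 0 0 6 / 0 0 0 0 1 / 0 0 0 0 0
t=4: a0@(3,4) a1@(0,1) a2@(3,4) a3@(0,1) | pheromone: 0 4 0 0 0 / 0 0 0 0 0 / 0 0 0 0 0 / 0 0 0 0 7 / 0 0 0 0 0 / 0 0 0 0 0

.F...
.....
.....
....F
.....
.....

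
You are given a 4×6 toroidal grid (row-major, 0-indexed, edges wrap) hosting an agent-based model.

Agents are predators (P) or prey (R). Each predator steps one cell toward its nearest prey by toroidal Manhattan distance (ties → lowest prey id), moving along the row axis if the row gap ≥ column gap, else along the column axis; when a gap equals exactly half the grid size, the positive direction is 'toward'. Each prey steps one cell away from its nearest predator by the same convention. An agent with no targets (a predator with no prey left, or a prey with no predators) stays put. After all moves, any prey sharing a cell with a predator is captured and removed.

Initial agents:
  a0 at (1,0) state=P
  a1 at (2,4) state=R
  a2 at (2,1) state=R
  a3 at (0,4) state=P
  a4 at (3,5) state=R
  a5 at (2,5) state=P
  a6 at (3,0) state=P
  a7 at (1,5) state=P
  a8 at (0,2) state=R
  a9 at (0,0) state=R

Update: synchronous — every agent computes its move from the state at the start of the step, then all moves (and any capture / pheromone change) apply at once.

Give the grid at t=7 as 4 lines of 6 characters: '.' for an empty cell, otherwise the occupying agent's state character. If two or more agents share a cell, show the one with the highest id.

t=1: a0@(0,0):P a1@(2,3):R a2@(3,1):R a3@(1,4):P a4@(0,5):R a5@(2,4):P a6@(3,5):P a7@(2,5):P a8@(0,1):R a9@(3,0):R
t=2: a0@(0,5):P a1@(2,2):R a2@(2,1):R a3@(2,4):P a4@(0,4):R a5@(2,3):P a6@(0,5):P a7@(2,4):P a8@(0,2):R a9@(2,0):R
t=3: a0@(0,4):P a1@(2,1):R a2@(2,0):R a3@(2,3):P a4@(0,3):R a5@(2,2):P a6@(0,4):P a7@(2,3):P a8@(0,1):R a9@(2,1):R
t=4: a0@(0,3):P a1@(2,0):R a2@(2,5):R a3@(2,2):P a4@(0,2):R a5@(2,1):P a6@(0,3):P a7@(2,2):P a8@(0,0):R a9@(2,0):R
t=5: a0@(0,2):P a1@(2,5):R a2@(2,4):R a3@(2,1):P a4@(0,1):R a5@(2,0):P a6@(0,2):P a7@(2,1):P a8@(0,5):R a9@(2,5):R
t=6: a0@(0,1):P a1@(2,4):R a2@(2,3):R a3@(2,0):P a4@(0,0):R a5@(2,5):P a6@(0,1):P a7@(2,0):P a8@(0,4):R a9@(2,4):R
t=7: a0@(0,0):P a1@(2,3):R a2@(2,2):R a3@(2,5):P a4@(0,5):R a5@(2,4):P a6@(0,0):P a7@(2,5):P a8@(0,3):R a9@(2,3):R

P..R.R
......
..RRPP
......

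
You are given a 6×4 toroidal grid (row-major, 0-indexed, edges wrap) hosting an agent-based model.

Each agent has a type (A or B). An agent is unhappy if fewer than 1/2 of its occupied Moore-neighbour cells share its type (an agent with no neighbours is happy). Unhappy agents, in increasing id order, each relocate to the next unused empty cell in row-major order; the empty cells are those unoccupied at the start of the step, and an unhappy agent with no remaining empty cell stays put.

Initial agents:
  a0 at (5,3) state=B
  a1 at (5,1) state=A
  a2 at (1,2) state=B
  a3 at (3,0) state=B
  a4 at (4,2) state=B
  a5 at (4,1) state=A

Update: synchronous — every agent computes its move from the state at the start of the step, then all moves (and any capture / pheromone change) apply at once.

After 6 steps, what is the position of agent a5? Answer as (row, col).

(1, 2)

t=1: a0@(5,3):B a1@(5,1):A a2@(1,2):B a3@(0,0):B a4@(0,1):B a5@(0,2):A
t=2: a0@(5,3):B a1@(0,3):A a2@(1,2):B a3@(0,0):B a4@(0,1):B a5@(1,0):A
t=3: a0@(5,3):B a1@(0,2):A a2@(1,2):B a3@(0,0):B a4@(0,1):B a5@(1,1):A
t=4: a0@(5,3):B a1@(0,3):A a2@(1,0):B a3@(0,0):B a4@(0,1):B a5@(1,3):A
t=5: a0@(5,3):B a1@(0,2):A a2@(1,0):B a3@(0,0):B a4@(0,1):B a5@(1,1):A
t=6: a0@(5,3):B a1@(0,3):A a2@(1,0):B a3@(0,0):B a4@(0,1):B a5@(1,2):A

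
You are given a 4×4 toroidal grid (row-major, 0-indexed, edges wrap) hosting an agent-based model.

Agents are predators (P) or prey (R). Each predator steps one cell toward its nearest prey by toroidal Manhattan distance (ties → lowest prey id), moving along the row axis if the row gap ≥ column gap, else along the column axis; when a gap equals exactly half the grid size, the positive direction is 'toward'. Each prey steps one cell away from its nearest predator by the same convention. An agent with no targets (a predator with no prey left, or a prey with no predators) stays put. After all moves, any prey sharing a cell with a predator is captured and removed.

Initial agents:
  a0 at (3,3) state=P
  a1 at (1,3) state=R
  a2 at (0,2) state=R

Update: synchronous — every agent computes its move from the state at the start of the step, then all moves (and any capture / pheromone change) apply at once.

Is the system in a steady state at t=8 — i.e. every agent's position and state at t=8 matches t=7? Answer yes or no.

t=1: a0@(0,3):P a2@(1,2):R
t=2: a0@(1,3):P a2@(2,2):R
t=3: a0@(2,3):P a2@(3,2):R
t=4: a0@(3,3):P a2@(0,2):R
t=5: a0@(0,3):P a2@(1,2):R
t=6: a0@(1,3):P a2@(2,2):R
t=7: a0@(2,3):P a2@(3,2):R
t=8: a0@(3,3):P a2@(0,2):R

no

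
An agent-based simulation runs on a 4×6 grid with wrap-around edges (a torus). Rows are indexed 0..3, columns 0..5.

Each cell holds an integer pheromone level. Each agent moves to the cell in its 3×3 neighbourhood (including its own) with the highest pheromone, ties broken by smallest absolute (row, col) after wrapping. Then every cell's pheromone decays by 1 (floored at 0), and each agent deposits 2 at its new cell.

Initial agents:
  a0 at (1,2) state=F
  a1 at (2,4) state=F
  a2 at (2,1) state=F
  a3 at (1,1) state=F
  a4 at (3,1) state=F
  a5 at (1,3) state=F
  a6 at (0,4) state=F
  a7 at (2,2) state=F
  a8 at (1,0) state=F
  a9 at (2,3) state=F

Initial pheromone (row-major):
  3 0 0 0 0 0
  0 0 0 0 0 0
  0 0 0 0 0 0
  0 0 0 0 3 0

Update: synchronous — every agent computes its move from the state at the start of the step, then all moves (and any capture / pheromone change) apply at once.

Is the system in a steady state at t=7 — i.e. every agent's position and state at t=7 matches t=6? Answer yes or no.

yes

t=1: a0@(0,1) a1@(3,4) a2@(1,0) a3@(0,0) a4@(0,0) a5@(0,2) a6@(3,4) a7@(1,1) a8@(0,0) a9@(3,4) | pheromone: 8 2 2 0 0 0 / 2 2 0 0 0 0 / 0 0 0 0 0 0 / 0 0 0 0 8 0
t=2: a0@(0,0) a1@(3,4) a2@(0,0) a3@(0,0) a4@(0,0) a5@(0,1) a6@(3,4) a7@(0,0) a8@(0,0) a9@(3,4) | pheromone: 19 3 1 0 0 0 / 1 1 0 0 0 0 / 0 0 0 0 0 0 / 0 0 0 0 13 0
t=3: a0@(0,0) a1@(3,4) a2@(0,0) a3@(0,0) a4@(0,0) a5@(0,0) a6@(3,4) a7@(0,0) a8@(0,0) a9@(3,4) | pheromone: 32 2 0 0 0 0 / 0 0 0 0 0 0 / 0 0 0 0 0 0 / 0 0 0 0 18 0
t=4: a0@(0,0) a1@(3,4) a2@(0,0) a3@(0,0) a4@(0,0) a5@(0,0) a6@(3,4) a7@(0,0) a8@(0,0) a9@(3,4) | pheromone: 45 1 0 0 0 0 / 0 0 0 0 0 0 / 0 0 0 0 0 0 / 0 0 0 0 23 0
t=5: a0@(0,0) a1@(3,4) a2@(0,0) a3@(0,0) a4@(0,0) a5@(0,0) a6@(3,4) a7@(0,0) a8@(0,0) a9@(3,4) | pheromone: 58 0 0 0 0 0 / 0 0 0 0 0 0 / 0 0 0 0 0 0 / 0 0 0 0 28 0
t=6: a0@(0,0) a1@(3,4) a2@(0,0) a3@(0,0) a4@(0,0) a5@(0,0) a6@(3,4) a7@(0,0) a8@(0,0) a9@(3,4) | pheromone: 71 0 0 0 0 0 / 0 0 0 0 0 0 / 0 0 0 0 0 0 / 0 0 0 0 33 0
t=7: a0@(0,0) a1@(3,4) a2@(0,0) a3@(0,0) a4@(0,0) a5@(0,0) a6@(3,4) a7@(0,0) a8@(0,0) a9@(3,4) | pheromone: 84 0 0 0 0 0 / 0 0 0 0 0 0 / 0 0 0 0 0 0 / 0 0 0 0 38 0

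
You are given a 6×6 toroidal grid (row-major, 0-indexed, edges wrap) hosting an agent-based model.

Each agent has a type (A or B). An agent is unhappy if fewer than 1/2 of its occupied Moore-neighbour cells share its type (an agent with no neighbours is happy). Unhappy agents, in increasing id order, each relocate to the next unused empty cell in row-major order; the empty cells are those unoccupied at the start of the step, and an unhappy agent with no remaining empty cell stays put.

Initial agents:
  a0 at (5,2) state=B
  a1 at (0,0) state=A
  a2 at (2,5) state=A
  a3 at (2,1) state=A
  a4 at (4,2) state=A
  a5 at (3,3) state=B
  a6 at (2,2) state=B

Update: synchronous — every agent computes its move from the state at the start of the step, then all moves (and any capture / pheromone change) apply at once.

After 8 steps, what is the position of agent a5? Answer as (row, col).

t=1: a0@(0,1):B a1@(0,0):A a2@(2,5):A a3@(0,2):A a4@(0,3):A a5@(3,3):B a6@(2,2):B
t=2: a0@(0,4):B a1@(0,5):A a2@(2,5):A a3@(0,2):A a4@(0,3):A a5@(3,3):B a6@(2,2):B
t=3: a0@(0,0):B a1@(0,1):A a2@(2,5):A a3@(0,2):A a4@(0,3):A a5@(3,3):B a6@(2,2):B
t=4: a0@(0,4):B a1@(0,1):A a2@(2,5):A a3@(0,2):A a4@(0,3):A a5@(3,3):B a6@(2,2):B
t=5: a0@(0,0):B a1@(0,1):A a2@(2,5):A a3@(0,2):A a4@(0,3):A a5@(3,3):B a6@(2,2):B
t=6: a0@(0,4):B a1@(0,1):A a2@(2,5):A a3@(0,2):A a4@(0,3):A a5@(3,3):B a6@(2,2):B
t=7: a0@(0,0):B a1@(0,1):A a2@(2,5):A a3@(0,2):A a4@(0,3):A a5@(3,3):B a6@(2,2):B
t=8: a0@(0,4):B a1@(0,1):A a2@(2,5):A a3@(0,2):A a4@(0,3):A a5@(3,3):B a6@(2,2):B

(3, 3)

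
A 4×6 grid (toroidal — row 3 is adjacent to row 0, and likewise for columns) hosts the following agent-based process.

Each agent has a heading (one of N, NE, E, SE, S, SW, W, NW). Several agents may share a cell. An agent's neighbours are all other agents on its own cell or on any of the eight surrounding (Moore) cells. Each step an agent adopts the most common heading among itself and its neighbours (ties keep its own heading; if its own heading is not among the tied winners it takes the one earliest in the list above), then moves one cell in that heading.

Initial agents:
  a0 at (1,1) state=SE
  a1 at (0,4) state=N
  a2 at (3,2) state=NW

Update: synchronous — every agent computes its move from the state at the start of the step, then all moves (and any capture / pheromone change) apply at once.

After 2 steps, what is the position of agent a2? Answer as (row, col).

(1, 0)

t=1: a0@(2,2):SE a1@(3,4):N a2@(2,1):NW
t=2: a0@(3,3):SE a1@(2,4):N a2@(1,0):NW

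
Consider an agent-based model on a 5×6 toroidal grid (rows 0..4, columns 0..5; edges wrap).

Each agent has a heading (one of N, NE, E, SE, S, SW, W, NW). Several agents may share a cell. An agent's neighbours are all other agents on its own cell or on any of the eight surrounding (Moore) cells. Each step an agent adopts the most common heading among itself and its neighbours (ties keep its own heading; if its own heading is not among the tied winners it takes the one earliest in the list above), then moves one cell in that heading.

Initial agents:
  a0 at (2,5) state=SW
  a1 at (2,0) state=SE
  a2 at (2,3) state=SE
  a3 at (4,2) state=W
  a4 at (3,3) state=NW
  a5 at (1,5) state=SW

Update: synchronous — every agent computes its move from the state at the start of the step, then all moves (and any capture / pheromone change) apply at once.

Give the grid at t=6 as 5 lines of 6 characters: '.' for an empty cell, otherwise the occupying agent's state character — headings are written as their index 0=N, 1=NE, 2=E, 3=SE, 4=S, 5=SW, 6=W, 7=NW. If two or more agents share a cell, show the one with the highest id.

......
......
...7.5
5....5
..6...

t=1: a0@(3,4):SW a1@(3,5):SW a2@(3,4):SE a3@(4,1):W a4@(2,2):NW a5@(2,4):SW
t=2: a0@(4,3):SW a1@(4,4):SW a2@(4,3):SW a3@(4,0):W a4@(1,1):NW a5@(3,3):SW
t=3: a0@(0,2):SW a1@(0,3):SW a2@(0,2):SW a3@(4,5):W a4@(0,0):NW a5@(4,2):SW
t=4: a0@(1,1):SW a1@(1,2):SW a2@(1,1):SW a3@(4,4):W a4@(4,5):NW a5@(0,1):SW
t=5: a0@(2,0):SW a1@(2,1):SW a2@(2,0):SW a3@(4,3):W a4@(3,4):NW a5@(1,0):SW
t=6: a0@(3,5):SW a1@(3,0):SW a2@(3,5):SW a3@(4,2):W a4@(2,3):NW a5@(2,5):SW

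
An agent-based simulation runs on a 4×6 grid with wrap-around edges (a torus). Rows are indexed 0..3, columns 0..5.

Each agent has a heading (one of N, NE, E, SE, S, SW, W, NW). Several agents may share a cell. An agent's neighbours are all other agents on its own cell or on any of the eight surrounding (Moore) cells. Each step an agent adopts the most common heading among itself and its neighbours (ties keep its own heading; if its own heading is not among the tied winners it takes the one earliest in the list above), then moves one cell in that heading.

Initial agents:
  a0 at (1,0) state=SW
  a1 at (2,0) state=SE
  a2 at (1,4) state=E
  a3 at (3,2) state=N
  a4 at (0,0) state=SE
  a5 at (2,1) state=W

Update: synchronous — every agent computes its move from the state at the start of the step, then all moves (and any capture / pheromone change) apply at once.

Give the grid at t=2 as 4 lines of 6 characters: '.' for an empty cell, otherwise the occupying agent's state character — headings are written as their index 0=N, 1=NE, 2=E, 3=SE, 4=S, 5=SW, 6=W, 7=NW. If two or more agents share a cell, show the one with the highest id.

t=1: a0@(2,1):SE a1@(3,1):SE a2@(1,5):E a3@(2,2):N a4@(1,1):SE a5@(2,0):W
t=2: a0@(3,2):SE a1@(0,2):SE a2@(1,0):E a3@(3,3):SE a4@(2,2):SE a5@(3,1):SE

..3...
2.....
..3...
.333..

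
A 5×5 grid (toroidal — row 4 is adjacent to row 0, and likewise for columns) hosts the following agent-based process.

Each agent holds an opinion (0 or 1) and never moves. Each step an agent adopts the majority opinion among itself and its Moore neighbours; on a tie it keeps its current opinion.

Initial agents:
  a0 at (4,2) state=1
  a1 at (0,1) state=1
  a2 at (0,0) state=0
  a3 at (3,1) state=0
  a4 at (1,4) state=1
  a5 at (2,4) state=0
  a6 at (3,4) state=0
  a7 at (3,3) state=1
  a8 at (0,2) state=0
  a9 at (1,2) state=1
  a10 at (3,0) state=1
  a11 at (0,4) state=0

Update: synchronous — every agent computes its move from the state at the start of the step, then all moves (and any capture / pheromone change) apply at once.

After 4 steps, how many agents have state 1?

t=1: a0@(4,2):1 a1@(0,1):1 a2@(0,0):0 a3@(3,1):1 a4@(1,4):0 a5@(2,4):1 a6@(3,4):0 a7@(3,3):1 a8@(0,2):1 a9@(1,2):1 a10@(3,0):0 a11@(0,4):0
t=2: a0@(4,2):1 a1@(0,1):1 a2@(0,0):0 a3@(3,1):1 a4@(1,4):0 a5@(2,4):0 a6@(3,4):0 a7@(3,3):1 a8@(0,2):1 a9@(1,2):1 a10@(3,0):0 a11@(0,4):0
t=3: (unchanged — steady state)

6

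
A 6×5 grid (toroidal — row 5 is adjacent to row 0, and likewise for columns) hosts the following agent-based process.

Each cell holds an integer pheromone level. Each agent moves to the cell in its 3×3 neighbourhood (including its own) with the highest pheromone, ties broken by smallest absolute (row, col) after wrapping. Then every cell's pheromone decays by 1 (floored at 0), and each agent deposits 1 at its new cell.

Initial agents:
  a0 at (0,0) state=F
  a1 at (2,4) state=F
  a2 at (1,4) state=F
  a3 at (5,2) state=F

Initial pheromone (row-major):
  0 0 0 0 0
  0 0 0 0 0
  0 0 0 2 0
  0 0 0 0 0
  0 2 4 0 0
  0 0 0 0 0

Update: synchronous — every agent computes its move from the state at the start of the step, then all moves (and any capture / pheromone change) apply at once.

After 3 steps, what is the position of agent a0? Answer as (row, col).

(0, 0)

t=1: a0@(0,0) a1@(2,3) a2@(2,3) a3@(4,2) | pheromone: 1 0 0 0 0 / 0 0 0 0 0 / 0 0 0 3 0 / 0 0 0 0 0 / 0 1 4 0 0 / 0 0 0 0 0
t=2: a0@(0,0) a1@(2,3) a2@(2,3) a3@(4,2) | pheromone: 1 0 0 0 0 / 0 0 0 0 0 / 0 0 0 4 0 / 0 0 0 0 0 / 0 0 4 0 0 / 0 0 0 0 0
t=3: a0@(0,0) a1@(2,3) a2@(2,3) a3@(4,2) | pheromone: 1 0 0 0 0 / 0 0 0 0 0 / 0 0 0 5 0 / 0 0 0 0 0 / 0 0 4 0 0 / 0 0 0 0 0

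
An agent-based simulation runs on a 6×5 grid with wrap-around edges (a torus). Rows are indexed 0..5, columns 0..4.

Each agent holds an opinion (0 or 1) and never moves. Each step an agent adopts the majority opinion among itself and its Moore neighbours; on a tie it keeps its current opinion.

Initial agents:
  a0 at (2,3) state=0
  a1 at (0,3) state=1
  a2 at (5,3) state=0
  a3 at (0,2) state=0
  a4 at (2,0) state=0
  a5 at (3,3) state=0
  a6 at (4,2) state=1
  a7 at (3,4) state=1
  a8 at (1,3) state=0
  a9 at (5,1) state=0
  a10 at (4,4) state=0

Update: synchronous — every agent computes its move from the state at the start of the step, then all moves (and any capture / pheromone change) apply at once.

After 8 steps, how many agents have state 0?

11

t=1: a0@(2,3):0 a1@(0,3):0 a2@(5,3):0 a3@(0,2):0 a4@(2,0):0 a5@(3,3):0 a6@(4,2):0 a7@(3,4):0 a8@(1,3):0 a9@(5,1):0 a10@(4,4):0
t=2: (unchanged — steady state)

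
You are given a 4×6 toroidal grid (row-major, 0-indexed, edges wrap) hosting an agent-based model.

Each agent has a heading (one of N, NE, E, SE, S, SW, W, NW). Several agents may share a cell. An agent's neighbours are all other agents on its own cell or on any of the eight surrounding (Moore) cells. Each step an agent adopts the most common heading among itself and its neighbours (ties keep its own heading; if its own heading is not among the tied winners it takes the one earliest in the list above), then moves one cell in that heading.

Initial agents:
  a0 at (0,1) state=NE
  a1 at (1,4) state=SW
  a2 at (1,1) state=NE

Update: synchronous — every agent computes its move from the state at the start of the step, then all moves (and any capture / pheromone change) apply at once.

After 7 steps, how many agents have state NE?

t=1: a0@(3,2):NE a1@(2,3):SW a2@(0,2):NE
t=2: a0@(2,3):NE a1@(3,2):SW a2@(3,3):NE
t=3: a0@(1,4):NE a1@(2,3):NE a2@(2,4):NE
t=4: a0@(0,5):NE a1@(1,4):NE a2@(1,5):NE
t=5: a0@(3,0):NE a1@(0,5):NE a2@(0,0):NE
t=6: a0@(2,1):NE a1@(3,0):NE a2@(3,1):NE
t=7: a0@(1,2):NE a1@(2,1):NE a2@(2,2):NE

3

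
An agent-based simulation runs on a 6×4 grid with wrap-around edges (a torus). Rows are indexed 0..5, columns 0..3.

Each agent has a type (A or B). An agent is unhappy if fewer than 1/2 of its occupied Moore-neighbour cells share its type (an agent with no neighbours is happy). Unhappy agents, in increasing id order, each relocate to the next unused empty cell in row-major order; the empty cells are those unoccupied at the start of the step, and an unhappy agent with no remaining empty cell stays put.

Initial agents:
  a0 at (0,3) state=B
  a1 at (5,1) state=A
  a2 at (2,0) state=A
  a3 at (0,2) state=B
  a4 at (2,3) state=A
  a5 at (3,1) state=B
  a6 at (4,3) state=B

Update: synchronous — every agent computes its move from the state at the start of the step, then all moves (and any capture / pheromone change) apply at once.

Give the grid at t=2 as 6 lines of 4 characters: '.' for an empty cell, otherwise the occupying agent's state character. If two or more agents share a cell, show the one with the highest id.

.BBB
A...
A..A
....
...B
....

t=1: a0@(0,3):B a1@(0,0):A a2@(2,0):A a3@(0,2):B a4@(2,3):A a5@(0,1):B a6@(4,3):B
t=2: a0@(0,3):B a1@(1,0):A a2@(2,0):A a3@(0,2):B a4@(2,3):A a5@(0,1):B a6@(4,3):B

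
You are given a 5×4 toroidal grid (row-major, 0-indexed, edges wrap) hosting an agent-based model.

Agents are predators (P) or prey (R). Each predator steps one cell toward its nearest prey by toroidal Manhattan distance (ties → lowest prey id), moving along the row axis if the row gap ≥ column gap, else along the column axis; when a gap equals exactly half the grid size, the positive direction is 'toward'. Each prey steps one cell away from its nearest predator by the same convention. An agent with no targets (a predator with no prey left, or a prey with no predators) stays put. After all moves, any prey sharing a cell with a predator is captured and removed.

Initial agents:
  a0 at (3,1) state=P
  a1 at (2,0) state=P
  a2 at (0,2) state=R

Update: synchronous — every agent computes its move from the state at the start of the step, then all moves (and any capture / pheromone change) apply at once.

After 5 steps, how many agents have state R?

t=1: a0@(4,1):P a1@(1,0):P a2@(1,2):R
t=2: a0@(0,1):P a1@(1,1):P
t=3: (unchanged — steady state)

0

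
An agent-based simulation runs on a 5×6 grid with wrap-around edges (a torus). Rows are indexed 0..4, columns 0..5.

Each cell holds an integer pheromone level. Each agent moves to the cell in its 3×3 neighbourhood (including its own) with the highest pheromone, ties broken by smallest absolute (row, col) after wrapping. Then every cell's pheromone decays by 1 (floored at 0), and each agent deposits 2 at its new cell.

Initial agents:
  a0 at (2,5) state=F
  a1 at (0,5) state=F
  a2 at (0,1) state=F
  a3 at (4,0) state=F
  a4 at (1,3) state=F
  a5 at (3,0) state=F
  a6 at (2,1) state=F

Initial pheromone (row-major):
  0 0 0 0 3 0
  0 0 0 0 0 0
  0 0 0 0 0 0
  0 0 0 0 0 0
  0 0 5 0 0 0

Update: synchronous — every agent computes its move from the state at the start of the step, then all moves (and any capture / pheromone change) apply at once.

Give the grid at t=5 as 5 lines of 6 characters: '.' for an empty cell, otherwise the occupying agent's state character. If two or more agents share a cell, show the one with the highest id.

t=1: a0@(1,0) a1@(0,4) a2@(4,2) a3@(0,0) a4@(0,4) a5@(2,0) a6@(1,0) | pheromone: 2 0 0 0 6 0 / 4 0 0 0 0 0 / 2 0 0 0 0 0 / 0 0 0 0 0 0 / 0 0 6 0 0 0
t=2: a0@(1,0) a1@(0,4) a2@(4,2) a3@(1,0) a4@(0,4) a5@(1,0) a6@(1,0) | pheromone: 1 0 0 0 9 0 / 11 0 0 0 0 0 / 1 0 0 0 0 0 / 0 0 0 0 0 0 / 0 0 7 0 0 0
t=3: a0@(1,0) a1@(0,4) a2@(4,2) a3@(1,0) a4@(0,4) a5@(1,0) a6@(1,0) | pheromone: 0 0 0 0 12 0 / 18 0 0 0 0 0 / 0 0 0 0 0 0 / 0 0 0 0 0 0 / 0 0 8 0 0 0
t=4: a0@(1,0) a1@(0,4) a2@(4,2) a3@(1,0) a4@(0,4) a5@(1,0) a6@(1,0) | pheromone: 0 0 0 0 15 0 / 25 0 0 0 0 0 / 0 0 0 0 0 0 / 0 0 0 0 0 0 / 0 0 9 0 0 0
t=5: a0@(1,0) a1@(0,4) a2@(4,2) a3@(1,0) a4@(0,4) a5@(1,0) a6@(1,0) | pheromone: 0 0 0 0 18 0 / 32 0 0 0 0 0 / 0 0 0 0 0 0 / 0 0 0 0 0 0 / 0 0 10 0 0 0

....F.
F.....
......
......
..F...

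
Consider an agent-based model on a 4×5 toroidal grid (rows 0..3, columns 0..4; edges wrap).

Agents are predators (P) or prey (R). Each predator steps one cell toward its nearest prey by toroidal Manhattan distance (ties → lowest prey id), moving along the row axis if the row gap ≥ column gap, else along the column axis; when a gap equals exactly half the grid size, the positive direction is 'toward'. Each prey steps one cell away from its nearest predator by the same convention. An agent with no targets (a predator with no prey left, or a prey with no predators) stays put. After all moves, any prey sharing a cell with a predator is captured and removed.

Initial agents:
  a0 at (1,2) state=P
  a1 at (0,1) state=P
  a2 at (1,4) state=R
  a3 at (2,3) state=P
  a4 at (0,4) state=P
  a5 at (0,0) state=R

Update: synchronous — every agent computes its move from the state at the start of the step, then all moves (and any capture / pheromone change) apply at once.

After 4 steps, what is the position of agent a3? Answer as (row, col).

t=1: a0@(1,3):P a1@(0,0):P a2@(2,4):R a3@(1,3):P a4@(1,4):P a5@(0,4):R
t=2: a0@(2,3):P a1@(0,4):P a2@(3,4):R a3@(2,3):P a4@(2,4):P a5@(0,3):R
t=3: a0@(3,3):P a1@(3,4):P a2@(2,4):R a3@(3,3):P a4@(3,4):P a5@(0,2):R
t=4: a0@(2,3):P a1@(2,4):P a2@(1,4):R a3@(2,3):P a4@(2,4):P a5@(1,2):R

(2, 3)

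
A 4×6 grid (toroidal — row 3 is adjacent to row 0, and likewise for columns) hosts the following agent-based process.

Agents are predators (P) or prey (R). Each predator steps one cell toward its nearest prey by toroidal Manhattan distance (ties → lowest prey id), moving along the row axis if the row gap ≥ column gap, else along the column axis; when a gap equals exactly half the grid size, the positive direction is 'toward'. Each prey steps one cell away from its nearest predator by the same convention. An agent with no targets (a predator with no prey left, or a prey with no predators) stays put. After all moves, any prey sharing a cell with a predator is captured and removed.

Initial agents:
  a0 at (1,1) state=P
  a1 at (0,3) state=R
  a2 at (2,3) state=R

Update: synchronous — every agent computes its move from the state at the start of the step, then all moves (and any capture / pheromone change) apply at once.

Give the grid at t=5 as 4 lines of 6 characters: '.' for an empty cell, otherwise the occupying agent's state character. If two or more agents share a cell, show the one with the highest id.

..R...
P.....
..R...
......

t=1: a0@(1,2):P a1@(0,4):R a2@(2,4):R
t=2: a0@(1,3):P a1@(0,5):R a2@(2,5):R
t=3: a0@(1,4):P a1@(0,0):R a2@(2,0):R
t=4: a0@(1,5):P a1@(0,1):R a2@(2,1):R
t=5: a0@(1,0):P a1@(0,2):R a2@(2,2):R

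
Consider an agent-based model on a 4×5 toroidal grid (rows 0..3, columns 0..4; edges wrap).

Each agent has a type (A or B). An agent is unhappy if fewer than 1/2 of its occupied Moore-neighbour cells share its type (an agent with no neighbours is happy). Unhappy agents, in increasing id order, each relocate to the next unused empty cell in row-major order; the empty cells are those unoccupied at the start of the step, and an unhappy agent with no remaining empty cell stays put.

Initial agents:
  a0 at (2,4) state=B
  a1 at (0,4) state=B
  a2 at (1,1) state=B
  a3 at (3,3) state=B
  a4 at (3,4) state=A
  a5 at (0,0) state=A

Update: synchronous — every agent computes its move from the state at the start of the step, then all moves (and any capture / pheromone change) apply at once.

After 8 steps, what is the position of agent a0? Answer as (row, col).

(2, 4)

t=1: a0@(2,4):B a1@(0,1):B a2@(0,2):B a3@(3,3):B a4@(0,3):A a5@(1,0):A
t=2: a0@(2,4):B a1@(0,1):B a2@(0,2):B a3@(3,3):B a4@(0,0):A a5@(0,4):A
t=3: (unchanged — steady state)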